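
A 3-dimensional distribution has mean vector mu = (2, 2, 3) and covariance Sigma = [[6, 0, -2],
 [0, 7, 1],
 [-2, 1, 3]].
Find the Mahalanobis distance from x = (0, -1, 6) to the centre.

Step 1 — centre the observation: (x - mu) = (-2, -3, 3).

Step 2 — invert Sigma (cofactor / det for 3×3, or solve directly):
  Sigma^{-1} = [[0.2174, -0.0217, 0.1522],
 [-0.0217, 0.1522, -0.0652],
 [0.1522, -0.0652, 0.4565]].

Step 3 — form the quadratic (x - mu)^T · Sigma^{-1} · (x - mu):
  Sigma^{-1} · (x - mu) = (0.087, -0.6087, 1.2609).
  (x - mu)^T · [Sigma^{-1} · (x - mu)] = (-2)·(0.087) + (-3)·(-0.6087) + (3)·(1.2609) = 5.4348.

Step 4 — take square root: d = √(5.4348) ≈ 2.3313.

d(x, mu) = √(5.4348) ≈ 2.3313


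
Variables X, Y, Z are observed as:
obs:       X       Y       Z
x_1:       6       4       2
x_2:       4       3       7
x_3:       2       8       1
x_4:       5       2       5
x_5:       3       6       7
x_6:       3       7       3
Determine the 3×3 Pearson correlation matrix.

Step 1 — column means:
  mean(X) = (6 + 4 + 2 + 5 + 3 + 3) / 6 = 23/6 = 3.8333
  mean(Y) = (4 + 3 + 8 + 2 + 6 + 7) / 6 = 30/6 = 5
  mean(Z) = (2 + 7 + 1 + 5 + 7 + 3) / 6 = 25/6 = 4.1667

Step 2 — sample variances and covariances s[i,j] = (1/(n-1)) · Σ_k (x_{k,i} - mean_i) · (x_{k,j} - mean_j), with n-1 = 5:
  s[X,X] = ((2.1667)·(2.1667) + (0.1667)·(0.1667) + (-1.8333)·(-1.8333) + (1.1667)·(1.1667) + (-0.8333)·(-0.8333) + (-0.8333)·(-0.8333)) / 5 = 10.8333/5 = 2.1667
  s[X,Y] = ((2.1667)·(-1) + (0.1667)·(-2) + (-1.8333)·(3) + (1.1667)·(-3) + (-0.8333)·(1) + (-0.8333)·(2)) / 5 = -14/5 = -2.8
  s[X,Z] = ((2.1667)·(-2.1667) + (0.1667)·(2.8333) + (-1.8333)·(-3.1667) + (1.1667)·(0.8333) + (-0.8333)·(2.8333) + (-0.8333)·(-1.1667)) / 5 = 1.1667/5 = 0.2333
  s[Y,Y] = ((-1)·(-1) + (-2)·(-2) + (3)·(3) + (-3)·(-3) + (1)·(1) + (2)·(2)) / 5 = 28/5 = 5.6
  s[Y,Z] = ((-1)·(-2.1667) + (-2)·(2.8333) + (3)·(-3.1667) + (-3)·(0.8333) + (1)·(2.8333) + (2)·(-1.1667)) / 5 = -15/5 = -3
  s[Z,Z] = ((-2.1667)·(-2.1667) + (2.8333)·(2.8333) + (-3.1667)·(-3.1667) + (0.8333)·(0.8333) + (2.8333)·(2.8333) + (-1.1667)·(-1.1667)) / 5 = 32.8333/5 = 6.5667
  Sample standard deviations s_i = √(s[i,i]):
  s(X) = √(2.1667) = 1.472
  s(Y) = √(5.6) = 2.3664
  s(Z) = √(6.5667) = 2.5626

Step 3 — r_{ij} = s_{ij} / (s_i · s_j):
  r[X,X] = 1 (diagonal).
  r[X,Y] = -2.8 / (1.472 · 2.3664) = -2.8 / 3.4833 = -0.8038
  r[X,Z] = 0.2333 / (1.472 · 2.5626) = 0.2333 / 3.772 = 0.0619
  r[Y,Y] = 1 (diagonal).
  r[Y,Z] = -3 / (2.3664 · 2.5626) = -3 / 6.0641 = -0.4947
  r[Z,Z] = 1 (diagonal).

R is symmetric with unit diagonal. Assembling:

R = [[1, -0.8038, 0.0619],
 [-0.8038, 1, -0.4947],
 [0.0619, -0.4947, 1]]


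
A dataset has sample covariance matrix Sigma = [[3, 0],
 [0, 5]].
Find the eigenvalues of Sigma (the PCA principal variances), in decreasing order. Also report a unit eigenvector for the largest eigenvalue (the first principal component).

Step 1 — characteristic polynomial of 2×2 Sigma:
  det(Sigma - λI) = λ² - trace · λ + det = 0.
  trace = 3 + 5 = 8, det = 3·5 - (0)² = 15.
Step 2 — discriminant:
  Δ = trace² - 4·det = 64 - 60 = 4.
Step 3 — eigenvalues:
  λ = (trace ± √Δ)/2 = (8 ± 2)/2,
  λ_1 = 5,  λ_2 = 3.

Step 4 — unit eigenvector for λ_1: Sigma is diagonal, so its eigenvectors are the coordinate axes. λ_1 = 5 is the diagonal entry on the second coordinate axis, hence
  v_1 = (0, 1) (||v_1|| = 1).

λ_1 = 5,  λ_2 = 3;  v_1 ≈ (0, 1)


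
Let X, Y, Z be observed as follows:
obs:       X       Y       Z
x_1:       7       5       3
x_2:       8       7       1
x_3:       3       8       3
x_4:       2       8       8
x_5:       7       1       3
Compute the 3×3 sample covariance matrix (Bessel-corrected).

Step 1 — column means:
  mean(X) = (7 + 8 + 3 + 2 + 7) / 5 = 27/5 = 5.4
  mean(Y) = (5 + 7 + 8 + 8 + 1) / 5 = 29/5 = 5.8
  mean(Z) = (3 + 1 + 3 + 8 + 3) / 5 = 18/5 = 3.6

Step 2 — sample covariance S[i,j] = (1/(n-1)) · Σ_k (x_{k,i} - mean_i) · (x_{k,j} - mean_j), with n-1 = 4.
  S[X,X] = ((1.6)·(1.6) + (2.6)·(2.6) + (-2.4)·(-2.4) + (-3.4)·(-3.4) + (1.6)·(1.6)) / 4 = 29.2/4 = 7.3
  S[X,Y] = ((1.6)·(-0.8) + (2.6)·(1.2) + (-2.4)·(2.2) + (-3.4)·(2.2) + (1.6)·(-4.8)) / 4 = -18.6/4 = -4.65
  S[X,Z] = ((1.6)·(-0.6) + (2.6)·(-2.6) + (-2.4)·(-0.6) + (-3.4)·(4.4) + (1.6)·(-0.6)) / 4 = -22.2/4 = -5.55
  S[Y,Y] = ((-0.8)·(-0.8) + (1.2)·(1.2) + (2.2)·(2.2) + (2.2)·(2.2) + (-4.8)·(-4.8)) / 4 = 34.8/4 = 8.7
  S[Y,Z] = ((-0.8)·(-0.6) + (1.2)·(-2.6) + (2.2)·(-0.6) + (2.2)·(4.4) + (-4.8)·(-0.6)) / 4 = 8.6/4 = 2.15
  S[Z,Z] = ((-0.6)·(-0.6) + (-2.6)·(-2.6) + (-0.6)·(-0.6) + (4.4)·(4.4) + (-0.6)·(-0.6)) / 4 = 27.2/4 = 6.8

S is symmetric (S[j,i] = S[i,j]). Assembling:

S = [[7.3, -4.65, -5.55],
 [-4.65, 8.7, 2.15],
 [-5.55, 2.15, 6.8]]


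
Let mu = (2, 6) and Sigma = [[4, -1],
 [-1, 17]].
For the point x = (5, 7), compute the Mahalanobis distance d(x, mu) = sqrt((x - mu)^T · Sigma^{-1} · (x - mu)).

Step 1 — centre the observation: (x - mu) = (3, 1).

Step 2 — invert Sigma. det(Sigma) = 4·17 - (-1)² = 67.
  Sigma^{-1} = (1/det) · [[d, -b], [-b, a]] = [[0.2537, 0.0149],
 [0.0149, 0.0597]].

Step 3 — form the quadratic (x - mu)^T · Sigma^{-1} · (x - mu):
  Sigma^{-1} · (x - mu) = (0.7761, 0.1045).
  (x - mu)^T · [Sigma^{-1} · (x - mu)] = (3)·(0.7761) + (1)·(0.1045) = 2.4328.

Step 4 — take square root: d = √(2.4328) ≈ 1.5598.

d(x, mu) = √(2.4328) ≈ 1.5598


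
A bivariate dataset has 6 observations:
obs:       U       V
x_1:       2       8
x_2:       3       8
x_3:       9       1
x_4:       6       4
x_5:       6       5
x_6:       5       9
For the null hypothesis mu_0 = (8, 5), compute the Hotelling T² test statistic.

Step 1 — sample mean vector:
  mean(U) = (2 + 3 + 9 + 6 + 6 + 5) / 6 = 31/6 = 5.1667
  mean(V) = (8 + 8 + 1 + 4 + 5 + 9) / 6 = 35/6 = 5.8333
  x̄ = (5.1667, 5.8333),  deviation x̄ - mu_0 = (5.1667, 5.8333) - (8, 5) = (-2.8333, 0.8333).

Step 2 — sample covariance matrix, S[i,j] = (1/(n-1)) · Σ_k (x_{k,i} - mean_i) · (x_{k,j} - mean_j), divisor n-1 = 5:
  S[U,U] = ((-3.1667)·(-3.1667) + (-2.1667)·(-2.1667) + (3.8333)·(3.8333) + (0.8333)·(0.8333) + (0.8333)·(0.8333) + (-0.1667)·(-0.1667)) / 5 = 30.8333/5 = 6.1667
  S[U,V] = ((-3.1667)·(2.1667) + (-2.1667)·(2.1667) + (3.8333)·(-4.8333) + (0.8333)·(-1.8333) + (0.8333)·(-0.8333) + (-0.1667)·(3.1667)) / 5 = -32.8333/5 = -6.5667
  S[V,V] = ((2.1667)·(2.1667) + (2.1667)·(2.1667) + (-4.8333)·(-4.8333) + (-1.8333)·(-1.8333) + (-0.8333)·(-0.8333) + (3.1667)·(3.1667)) / 5 = 46.8333/5 = 9.3667
  S = [[6.1667, -6.5667],
 [-6.5667, 9.3667]].

Step 3 — invert S. det(S) = 6.1667·9.3667 - (-6.5667)² = 14.64.
  S^{-1} = (1/det) · [[d, -b], [-b, a]] = [[0.6398, 0.4485],
 [0.4485, 0.4212]].

Step 4 — quadratic form (x̄ - mu_0)^T · S^{-1} · (x̄ - mu_0):
  S^{-1} · (x̄ - mu_0) = (-1.439, -0.9199),
  (x̄ - mu_0)^T · [...] = (-2.8333)·(-1.439) + (0.8333)·(-0.9199) = 3.3106.

Step 5 — scale by n: T² = 6 · 3.3106 = 19.8634.

T² ≈ 19.8634


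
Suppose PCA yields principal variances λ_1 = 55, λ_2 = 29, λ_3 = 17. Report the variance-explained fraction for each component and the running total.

Step 1 — total variance = trace(Sigma) = Σ λ_i = 55 + 29 + 17 = 101.

Step 2 — fraction explained by component i = λ_i / Σ λ:
  PC1: 55/101 = 0.5446
  PC2: 29/101 = 0.2871
  PC3: 17/101 = 0.1683

Step 3 — cumulative fraction after k components = (λ_1 + ... + λ_k) / Σ λ:
  k = 1: 55/101 = 0.5446
  k = 2: (55 + 29)/101 = 84/101 = 0.8317
  k = 3: (55 + 29 + 17)/101 = 101/101 = 1

Summary (fraction, with percent):

explained: PC1 0.5446 (54.46%), PC2 0.2871 (28.71%), PC3 0.1683 (16.83%);  cumulative: 0.5446, 0.8317, 1


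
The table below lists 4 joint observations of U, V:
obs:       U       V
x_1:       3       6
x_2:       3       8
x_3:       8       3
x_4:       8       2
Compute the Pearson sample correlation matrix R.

Step 1 — column means:
  mean(U) = (3 + 3 + 8 + 8) / 4 = 22/4 = 5.5
  mean(V) = (6 + 8 + 3 + 2) / 4 = 19/4 = 4.75

Step 2 — sample variances and covariances s[i,j] = (1/(n-1)) · Σ_k (x_{k,i} - mean_i) · (x_{k,j} - mean_j), with n-1 = 3:
  s[U,U] = ((-2.5)·(-2.5) + (-2.5)·(-2.5) + (2.5)·(2.5) + (2.5)·(2.5)) / 3 = 25/3 = 8.3333
  s[U,V] = ((-2.5)·(1.25) + (-2.5)·(3.25) + (2.5)·(-1.75) + (2.5)·(-2.75)) / 3 = -22.5/3 = -7.5
  s[V,V] = ((1.25)·(1.25) + (3.25)·(3.25) + (-1.75)·(-1.75) + (-2.75)·(-2.75)) / 3 = 22.75/3 = 7.5833
  Sample standard deviations s_i = √(s[i,i]):
  s(U) = √(8.3333) = 2.8868
  s(V) = √(7.5833) = 2.7538

Step 3 — r_{ij} = s_{ij} / (s_i · s_j):
  r[U,U] = 1 (diagonal).
  r[U,V] = -7.5 / (2.8868 · 2.7538) = -7.5 / 7.9495 = -0.9435
  r[V,V] = 1 (diagonal).

R is symmetric with unit diagonal. Assembling:

R = [[1, -0.9435],
 [-0.9435, 1]]


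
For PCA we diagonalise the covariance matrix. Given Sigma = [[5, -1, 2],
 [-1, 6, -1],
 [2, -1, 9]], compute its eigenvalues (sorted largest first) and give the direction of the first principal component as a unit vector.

Step 1 — characteristic polynomial p(λ) = det(λI - Sigma) = λ³ - tr·λ² + c_1·λ - det, where tr = trace, c_1 = sum of the principal 2×2 minors, det = det(Sigma):
  tr = 5 + 6 + 9 = 20,
  c_1 = (5·6 - (-1)²) + (5·9 - (2)²) + (6·9 - (-1)²) = 29 + 41 + 53 = 123,
  det = 5·(6·9 - (-1)²) - (-1)·((-1)·9 - (-1)·(2)) + (2)·((-1)·(-1) - 6·(2)) = 5·(53) - (-1)·(-7) + (2)·(-11) = 236.
  So p(λ) = λ³ - 20λ² + 123λ - 236.
Step 2 — look for an integer root (rational root theorem: any rational root is an integer divisor of 236). Testing λ = 4:
  p(4) = 64 - 320 + 492 - 236 = 0  ✓
  Dividing out (λ - 4): p(λ) = (λ - 4)(λ² - 16λ + 59).
Step 3 — remaining eigenvalues from the quadratic λ² - 16λ + 59 = 0:
  Δ = 16² - 4·59 = 256 - 236 = 20,  λ = (16 ± √20)/2 = (16 ± 4.4721)/2 ≈ 10.2361 or 5.7639.
  Sorted: λ_1 = 10.2361,  λ_2 = 5.7639,  λ_3 = 4  (check: sum = 20 = tr ✓).

Step 4 — unit eigenvector for λ_1 ≈ 10.2361: v spans the null space of (Sigma - λ_1 I), whose rows are
  r_1 = (-5.2361, -1, 2),  r_2 = (-1, -4.2361, -1),  r_3 = (2, -1, -1.2361).
  v is orthogonal to every row, so take v ∝ r_1 × r_2 = ((-1)·(-1) - (2)·(-4.2361), (2)·(-1) - (-5.2361)·(-1), (-5.2361)·(-4.2361) - (-1)·(-1)) ≈ (9.4721, -7.2361, 21.1803).
  Let u = (9.4721, -7.2361, 21.1803).
  ||u|| = √((9.4721)² + (-7.2361)² + (21.1803)²) = √(590.6888) ≈ 24.3041,  v_1 = u/||u|| ≈ (0.3897, -0.2977, 0.8715) (||v_1|| = 1).

λ_1 = 10.2361,  λ_2 = 5.7639,  λ_3 = 4;  v_1 ≈ (0.3897, -0.2977, 0.8715)


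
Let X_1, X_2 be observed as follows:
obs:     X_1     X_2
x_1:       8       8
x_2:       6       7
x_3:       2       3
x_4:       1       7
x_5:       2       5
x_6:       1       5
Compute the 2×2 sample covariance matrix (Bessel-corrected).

Step 1 — column means:
  mean(X_1) = (8 + 6 + 2 + 1 + 2 + 1) / 6 = 20/6 = 3.3333
  mean(X_2) = (8 + 7 + 3 + 7 + 5 + 5) / 6 = 35/6 = 5.8333

Step 2 — sample covariance S[i,j] = (1/(n-1)) · Σ_k (x_{k,i} - mean_i) · (x_{k,j} - mean_j), with n-1 = 5.
  S[X_1,X_1] = ((4.6667)·(4.6667) + (2.6667)·(2.6667) + (-1.3333)·(-1.3333) + (-2.3333)·(-2.3333) + (-1.3333)·(-1.3333) + (-2.3333)·(-2.3333)) / 5 = 43.3333/5 = 8.6667
  S[X_1,X_2] = ((4.6667)·(2.1667) + (2.6667)·(1.1667) + (-1.3333)·(-2.8333) + (-2.3333)·(1.1667) + (-1.3333)·(-0.8333) + (-2.3333)·(-0.8333)) / 5 = 17.3333/5 = 3.4667
  S[X_2,X_2] = ((2.1667)·(2.1667) + (1.1667)·(1.1667) + (-2.8333)·(-2.8333) + (1.1667)·(1.1667) + (-0.8333)·(-0.8333) + (-0.8333)·(-0.8333)) / 5 = 16.8333/5 = 3.3667

S is symmetric (S[j,i] = S[i,j]). Assembling:

S = [[8.6667, 3.4667],
 [3.4667, 3.3667]]


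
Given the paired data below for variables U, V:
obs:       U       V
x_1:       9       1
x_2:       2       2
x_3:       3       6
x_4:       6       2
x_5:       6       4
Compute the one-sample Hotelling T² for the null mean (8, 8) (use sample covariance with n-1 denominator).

Step 1 — sample mean vector:
  mean(U) = (9 + 2 + 3 + 6 + 6) / 5 = 26/5 = 5.2
  mean(V) = (1 + 2 + 6 + 2 + 4) / 5 = 15/5 = 3
  x̄ = (5.2, 3),  deviation x̄ - mu_0 = (5.2, 3) - (8, 8) = (-2.8, -5).

Step 2 — sample covariance matrix, S[i,j] = (1/(n-1)) · Σ_k (x_{k,i} - mean_i) · (x_{k,j} - mean_j), divisor n-1 = 4:
  S[U,U] = ((3.8)·(3.8) + (-3.2)·(-3.2) + (-2.2)·(-2.2) + (0.8)·(0.8) + (0.8)·(0.8)) / 4 = 30.8/4 = 7.7
  S[U,V] = ((3.8)·(-2) + (-3.2)·(-1) + (-2.2)·(3) + (0.8)·(-1) + (0.8)·(1)) / 4 = -11/4 = -2.75
  S[V,V] = ((-2)·(-2) + (-1)·(-1) + (3)·(3) + (-1)·(-1) + (1)·(1)) / 4 = 16/4 = 4
  S = [[7.7, -2.75],
 [-2.75, 4]].

Step 3 — invert S. det(S) = 7.7·4 - (-2.75)² = 23.2375.
  S^{-1} = (1/det) · [[d, -b], [-b, a]] = [[0.1721, 0.1183],
 [0.1183, 0.3314]].

Step 4 — quadratic form (x̄ - mu_0)^T · S^{-1} · (x̄ - mu_0):
  S^{-1} · (x̄ - mu_0) = (-1.0737, -1.9882),
  (x̄ - mu_0)^T · [...] = (-2.8)·(-1.0737) + (-5)·(-1.9882) = 12.9472.

Step 5 — scale by n: T² = 5 · 12.9472 = 64.7359.

T² ≈ 64.7359


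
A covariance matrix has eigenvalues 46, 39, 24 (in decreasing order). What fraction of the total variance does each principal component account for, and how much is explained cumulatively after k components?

Step 1 — total variance = trace(Sigma) = Σ λ_i = 46 + 39 + 24 = 109.

Step 2 — fraction explained by component i = λ_i / Σ λ:
  PC1: 46/109 = 0.422
  PC2: 39/109 = 0.3578
  PC3: 24/109 = 0.2202

Step 3 — cumulative fraction after k components = (λ_1 + ... + λ_k) / Σ λ:
  k = 1: 46/109 = 0.422
  k = 2: (46 + 39)/109 = 85/109 = 0.7798
  k = 3: (46 + 39 + 24)/109 = 109/109 = 1

Summary (fraction, with percent):

explained: PC1 0.422 (42.2%), PC2 0.3578 (35.78%), PC3 0.2202 (22.02%);  cumulative: 0.422, 0.7798, 1


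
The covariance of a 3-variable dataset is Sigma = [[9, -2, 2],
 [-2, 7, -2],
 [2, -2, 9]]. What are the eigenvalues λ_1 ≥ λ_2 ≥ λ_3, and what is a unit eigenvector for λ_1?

Step 1 — characteristic polynomial p(λ) = det(λI - Sigma) = λ³ - tr·λ² + c_1·λ - det, where tr = trace, c_1 = sum of the principal 2×2 minors, det = det(Sigma):
  tr = 9 + 7 + 9 = 25,
  c_1 = (9·7 - (-2)²) + (9·9 - (2)²) + (7·9 - (-2)²) = 59 + 77 + 59 = 195,
  det = 9·(7·9 - (-2)²) - (-2)·((-2)·9 - (-2)·(2)) + (2)·((-2)·(-2) - 7·(2)) = 9·(59) - (-2)·(-14) + (2)·(-10) = 483.
  So p(λ) = λ³ - 25λ² + 195λ - 483.
Step 2 — look for an integer root (rational root theorem: any rational root is an integer divisor of 483). Testing λ = 7:
  p(7) = 343 - 1225 + 1365 - 483 = 0  ✓
  Dividing out (λ - 7): p(λ) = (λ - 7)(λ² - 18λ + 69).
Step 3 — remaining eigenvalues from the quadratic λ² - 18λ + 69 = 0:
  Δ = 18² - 4·69 = 324 - 276 = 48,  λ = (18 ± √48)/2 = (18 ± 6.9282)/2 ≈ 12.4641 or 5.5359.
  Sorted: λ_1 = 12.4641,  λ_2 = 7,  λ_3 = 5.5359  (check: sum = 25 = tr ✓).

Step 4 — unit eigenvector for λ_1 ≈ 12.4641: v spans the null space of (Sigma - λ_1 I), whose rows are
  r_1 = (-3.4641, -2, 2),  r_2 = (-2, -5.4641, -2),  r_3 = (2, -2, -3.4641).
  v is orthogonal to every row, so take v ∝ r_1 × r_2 = ((-2)·(-2) - (2)·(-5.4641), (2)·(-2) - (-3.4641)·(-2), (-3.4641)·(-5.4641) - (-2)·(-2)) ≈ (14.9282, -10.9282, 14.9282).
  Let u = (14.9282, -10.9282, 14.9282).
  ||u|| = √((14.9282)² + (-10.9282)² + (14.9282)²) = √(565.1281) ≈ 23.7724,  v_1 = u/||u|| ≈ (0.628, -0.4597, 0.628) (||v_1|| = 1).

λ_1 = 12.4641,  λ_2 = 7,  λ_3 = 5.5359;  v_1 ≈ (0.628, -0.4597, 0.628)


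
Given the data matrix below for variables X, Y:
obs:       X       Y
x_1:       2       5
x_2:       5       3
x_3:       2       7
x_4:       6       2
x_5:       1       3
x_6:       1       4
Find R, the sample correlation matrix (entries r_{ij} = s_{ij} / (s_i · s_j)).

Step 1 — column means:
  mean(X) = (2 + 5 + 2 + 6 + 1 + 1) / 6 = 17/6 = 2.8333
  mean(Y) = (5 + 3 + 7 + 2 + 3 + 4) / 6 = 24/6 = 4

Step 2 — sample variances and covariances s[i,j] = (1/(n-1)) · Σ_k (x_{k,i} - mean_i) · (x_{k,j} - mean_j), with n-1 = 5:
  s[X,X] = ((-0.8333)·(-0.8333) + (2.1667)·(2.1667) + (-0.8333)·(-0.8333) + (3.1667)·(3.1667) + (-1.8333)·(-1.8333) + (-1.8333)·(-1.8333)) / 5 = 22.8333/5 = 4.5667
  s[X,Y] = ((-0.8333)·(1) + (2.1667)·(-1) + (-0.8333)·(3) + (3.1667)·(-2) + (-1.8333)·(-1) + (-1.8333)·(0)) / 5 = -10/5 = -2
  s[Y,Y] = ((1)·(1) + (-1)·(-1) + (3)·(3) + (-2)·(-2) + (-1)·(-1) + (0)·(0)) / 5 = 16/5 = 3.2
  Sample standard deviations s_i = √(s[i,i]):
  s(X) = √(4.5667) = 2.137
  s(Y) = √(3.2) = 1.7889

Step 3 — r_{ij} = s_{ij} / (s_i · s_j):
  r[X,X] = 1 (diagonal).
  r[X,Y] = -2 / (2.137 · 1.7889) = -2 / 3.8227 = -0.5232
  r[Y,Y] = 1 (diagonal).

R is symmetric with unit diagonal. Assembling:

R = [[1, -0.5232],
 [-0.5232, 1]]


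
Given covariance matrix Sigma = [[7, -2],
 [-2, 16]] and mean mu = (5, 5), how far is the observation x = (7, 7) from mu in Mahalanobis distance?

Step 1 — centre the observation: (x - mu) = (2, 2).

Step 2 — invert Sigma. det(Sigma) = 7·16 - (-2)² = 108.
  Sigma^{-1} = (1/det) · [[d, -b], [-b, a]] = [[0.1481, 0.0185],
 [0.0185, 0.0648]].

Step 3 — form the quadratic (x - mu)^T · Sigma^{-1} · (x - mu):
  Sigma^{-1} · (x - mu) = (0.3333, 0.1667).
  (x - mu)^T · [Sigma^{-1} · (x - mu)] = (2)·(0.3333) + (2)·(0.1667) = 1.

Step 4 — take square root: d = √(1) ≈ 1.

d(x, mu) = √(1) ≈ 1


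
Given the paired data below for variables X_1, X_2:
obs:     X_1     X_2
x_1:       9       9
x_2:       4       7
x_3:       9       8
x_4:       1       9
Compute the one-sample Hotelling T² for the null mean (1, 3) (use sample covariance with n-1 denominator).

Step 1 — sample mean vector:
  mean(X_1) = (9 + 4 + 9 + 1) / 4 = 23/4 = 5.75
  mean(X_2) = (9 + 7 + 8 + 9) / 4 = 33/4 = 8.25
  x̄ = (5.75, 8.25),  deviation x̄ - mu_0 = (5.75, 8.25) - (1, 3) = (4.75, 5.25).

Step 2 — sample covariance matrix, S[i,j] = (1/(n-1)) · Σ_k (x_{k,i} - mean_i) · (x_{k,j} - mean_j), divisor n-1 = 3:
  S[X_1,X_1] = ((3.25)·(3.25) + (-1.75)·(-1.75) + (3.25)·(3.25) + (-4.75)·(-4.75)) / 3 = 46.75/3 = 15.5833
  S[X_1,X_2] = ((3.25)·(0.75) + (-1.75)·(-1.25) + (3.25)·(-0.25) + (-4.75)·(0.75)) / 3 = 0.25/3 = 0.0833
  S[X_2,X_2] = ((0.75)·(0.75) + (-1.25)·(-1.25) + (-0.25)·(-0.25) + (0.75)·(0.75)) / 3 = 2.75/3 = 0.9167
  S = [[15.5833, 0.0833],
 [0.0833, 0.9167]].

Step 3 — invert S. det(S) = 15.5833·0.9167 - (0.0833)² = 14.2778.
  S^{-1} = (1/det) · [[d, -b], [-b, a]] = [[0.0642, -0.0058],
 [-0.0058, 1.0914]].

Step 4 — quadratic form (x̄ - mu_0)^T · S^{-1} · (x̄ - mu_0):
  S^{-1} · (x̄ - mu_0) = (0.2743, 5.7023),
  (x̄ - mu_0)^T · [...] = (4.75)·(0.2743) + (5.25)·(5.7023) = 31.2403.

Step 5 — scale by n: T² = 4 · 31.2403 = 124.9611.

T² ≈ 124.9611


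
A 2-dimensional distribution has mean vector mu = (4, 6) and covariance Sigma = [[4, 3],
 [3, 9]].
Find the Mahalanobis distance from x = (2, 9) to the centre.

Step 1 — centre the observation: (x - mu) = (-2, 3).

Step 2 — invert Sigma. det(Sigma) = 4·9 - (3)² = 27.
  Sigma^{-1} = (1/det) · [[d, -b], [-b, a]] = [[0.3333, -0.1111],
 [-0.1111, 0.1481]].

Step 3 — form the quadratic (x - mu)^T · Sigma^{-1} · (x - mu):
  Sigma^{-1} · (x - mu) = (-1, 0.6667).
  (x - mu)^T · [Sigma^{-1} · (x - mu)] = (-2)·(-1) + (3)·(0.6667) = 4.

Step 4 — take square root: d = √(4) ≈ 2.

d(x, mu) = √(4) ≈ 2


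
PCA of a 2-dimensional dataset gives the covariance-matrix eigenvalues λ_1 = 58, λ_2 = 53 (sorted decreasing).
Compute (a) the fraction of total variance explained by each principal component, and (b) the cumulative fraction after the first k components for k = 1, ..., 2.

Step 1 — total variance = trace(Sigma) = Σ λ_i = 58 + 53 = 111.

Step 2 — fraction explained by component i = λ_i / Σ λ:
  PC1: 58/111 = 0.5225
  PC2: 53/111 = 0.4775

Step 3 — cumulative fraction after k components = (λ_1 + ... + λ_k) / Σ λ:
  k = 1: 58/111 = 0.5225
  k = 2: (58 + 53)/111 = 111/111 = 1

Summary (fraction, with percent):

explained: PC1 0.5225 (52.25%), PC2 0.4775 (47.75%);  cumulative: 0.5225, 1


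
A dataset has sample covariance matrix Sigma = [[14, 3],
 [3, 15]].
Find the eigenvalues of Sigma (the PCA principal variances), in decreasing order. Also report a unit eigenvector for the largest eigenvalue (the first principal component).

Step 1 — characteristic polynomial of 2×2 Sigma:
  det(Sigma - λI) = λ² - trace · λ + det = 0.
  trace = 14 + 15 = 29, det = 14·15 - (3)² = 201.
Step 2 — discriminant:
  Δ = trace² - 4·det = 841 - 804 = 37.
Step 3 — eigenvalues:
  λ = (trace ± √Δ)/2 = (29 ± 6.0828)/2,
  λ_1 = 17.5414,  λ_2 = 11.4586.

Step 4 — unit eigenvector for λ_1: solve (Sigma - λ_1 I)v = 0. First row:
  (14 - 17.5414)·v_x + (3)·v_y = 0, i.e. (-3.5414)·v_x + (3)·v_y = 0,
  so v ∝ (b, λ_1 - a) = (3, 3.5414) = u.
  ||u|| = √((3)² + (3.5414)²) = √(21.5414) ≈ 4.6413,
  v_1 = u/||u|| ≈ (0.6464, 0.763) (||v_1|| = 1).

λ_1 = 17.5414,  λ_2 = 11.4586;  v_1 ≈ (0.6464, 0.763)


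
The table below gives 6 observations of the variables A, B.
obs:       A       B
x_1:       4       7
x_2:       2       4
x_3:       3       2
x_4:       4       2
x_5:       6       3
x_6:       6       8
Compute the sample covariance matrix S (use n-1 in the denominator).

Step 1 — column means:
  mean(A) = (4 + 2 + 3 + 4 + 6 + 6) / 6 = 25/6 = 4.1667
  mean(B) = (7 + 4 + 2 + 2 + 3 + 8) / 6 = 26/6 = 4.3333

Step 2 — sample covariance S[i,j] = (1/(n-1)) · Σ_k (x_{k,i} - mean_i) · (x_{k,j} - mean_j), with n-1 = 5.
  S[A,A] = ((-0.1667)·(-0.1667) + (-2.1667)·(-2.1667) + (-1.1667)·(-1.1667) + (-0.1667)·(-0.1667) + (1.8333)·(1.8333) + (1.8333)·(1.8333)) / 5 = 12.8333/5 = 2.5667
  S[A,B] = ((-0.1667)·(2.6667) + (-2.1667)·(-0.3333) + (-1.1667)·(-2.3333) + (-0.1667)·(-2.3333) + (1.8333)·(-1.3333) + (1.8333)·(3.6667)) / 5 = 7.6667/5 = 1.5333
  S[B,B] = ((2.6667)·(2.6667) + (-0.3333)·(-0.3333) + (-2.3333)·(-2.3333) + (-2.3333)·(-2.3333) + (-1.3333)·(-1.3333) + (3.6667)·(3.6667)) / 5 = 33.3333/5 = 6.6667

S is symmetric (S[j,i] = S[i,j]). Assembling:

S = [[2.5667, 1.5333],
 [1.5333, 6.6667]]


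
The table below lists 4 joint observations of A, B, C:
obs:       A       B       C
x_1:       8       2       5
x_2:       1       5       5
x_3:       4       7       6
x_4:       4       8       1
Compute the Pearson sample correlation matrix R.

Step 1 — column means:
  mean(A) = (8 + 1 + 4 + 4) / 4 = 17/4 = 4.25
  mean(B) = (2 + 5 + 7 + 8) / 4 = 22/4 = 5.5
  mean(C) = (5 + 5 + 6 + 1) / 4 = 17/4 = 4.25

Step 2 — sample variances and covariances s[i,j] = (1/(n-1)) · Σ_k (x_{k,i} - mean_i) · (x_{k,j} - mean_j), with n-1 = 3:
  s[A,A] = ((3.75)·(3.75) + (-3.25)·(-3.25) + (-0.25)·(-0.25) + (-0.25)·(-0.25)) / 3 = 24.75/3 = 8.25
  s[A,B] = ((3.75)·(-3.5) + (-3.25)·(-0.5) + (-0.25)·(1.5) + (-0.25)·(2.5)) / 3 = -12.5/3 = -4.1667
  s[A,C] = ((3.75)·(0.75) + (-3.25)·(0.75) + (-0.25)·(1.75) + (-0.25)·(-3.25)) / 3 = 0.75/3 = 0.25
  s[B,B] = ((-3.5)·(-3.5) + (-0.5)·(-0.5) + (1.5)·(1.5) + (2.5)·(2.5)) / 3 = 21/3 = 7
  s[B,C] = ((-3.5)·(0.75) + (-0.5)·(0.75) + (1.5)·(1.75) + (2.5)·(-3.25)) / 3 = -8.5/3 = -2.8333
  s[C,C] = ((0.75)·(0.75) + (0.75)·(0.75) + (1.75)·(1.75) + (-3.25)·(-3.25)) / 3 = 14.75/3 = 4.9167
  Sample standard deviations s_i = √(s[i,i]):
  s(A) = √(8.25) = 2.8723
  s(B) = √(7) = 2.6458
  s(C) = √(4.9167) = 2.2174

Step 3 — r_{ij} = s_{ij} / (s_i · s_j):
  r[A,A] = 1 (diagonal).
  r[A,B] = -4.1667 / (2.8723 · 2.6458) = -4.1667 / 7.5993 = -0.5483
  r[A,C] = 0.25 / (2.8723 · 2.2174) = 0.25 / 6.3689 = 0.0393
  r[B,B] = 1 (diagonal).
  r[B,C] = -2.8333 / (2.6458 · 2.2174) = -2.8333 / 5.8666 = -0.483
  r[C,C] = 1 (diagonal).

R is symmetric with unit diagonal. Assembling:

R = [[1, -0.5483, 0.0393],
 [-0.5483, 1, -0.483],
 [0.0393, -0.483, 1]]


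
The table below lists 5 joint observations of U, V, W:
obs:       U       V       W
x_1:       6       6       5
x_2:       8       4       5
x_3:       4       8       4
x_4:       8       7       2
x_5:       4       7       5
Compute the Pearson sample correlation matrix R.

Step 1 — column means:
  mean(U) = (6 + 8 + 4 + 8 + 4) / 5 = 30/5 = 6
  mean(V) = (6 + 4 + 8 + 7 + 7) / 5 = 32/5 = 6.4
  mean(W) = (5 + 5 + 4 + 2 + 5) / 5 = 21/5 = 4.2

Step 2 — sample variances and covariances s[i,j] = (1/(n-1)) · Σ_k (x_{k,i} - mean_i) · (x_{k,j} - mean_j), with n-1 = 4:
  s[U,U] = ((0)·(0) + (2)·(2) + (-2)·(-2) + (2)·(2) + (-2)·(-2)) / 4 = 16/4 = 4
  s[U,V] = ((0)·(-0.4) + (2)·(-2.4) + (-2)·(1.6) + (2)·(0.6) + (-2)·(0.6)) / 4 = -8/4 = -2
  s[U,W] = ((0)·(0.8) + (2)·(0.8) + (-2)·(-0.2) + (2)·(-2.2) + (-2)·(0.8)) / 4 = -4/4 = -1
  s[V,V] = ((-0.4)·(-0.4) + (-2.4)·(-2.4) + (1.6)·(1.6) + (0.6)·(0.6) + (0.6)·(0.6)) / 4 = 9.2/4 = 2.3
  s[V,W] = ((-0.4)·(0.8) + (-2.4)·(0.8) + (1.6)·(-0.2) + (0.6)·(-2.2) + (0.6)·(0.8)) / 4 = -3.4/4 = -0.85
  s[W,W] = ((0.8)·(0.8) + (0.8)·(0.8) + (-0.2)·(-0.2) + (-2.2)·(-2.2) + (0.8)·(0.8)) / 4 = 6.8/4 = 1.7
  Sample standard deviations s_i = √(s[i,i]):
  s(U) = √(4) = 2
  s(V) = √(2.3) = 1.5166
  s(W) = √(1.7) = 1.3038

Step 3 — r_{ij} = s_{ij} / (s_i · s_j):
  r[U,U] = 1 (diagonal).
  r[U,V] = -2 / (2 · 1.5166) = -2 / 3.0332 = -0.6594
  r[U,W] = -1 / (2 · 1.3038) = -1 / 2.6077 = -0.3835
  r[V,V] = 1 (diagonal).
  r[V,W] = -0.85 / (1.5166 · 1.3038) = -0.85 / 1.9774 = -0.4299
  r[W,W] = 1 (diagonal).

R is symmetric with unit diagonal. Assembling:

R = [[1, -0.6594, -0.3835],
 [-0.6594, 1, -0.4299],
 [-0.3835, -0.4299, 1]]


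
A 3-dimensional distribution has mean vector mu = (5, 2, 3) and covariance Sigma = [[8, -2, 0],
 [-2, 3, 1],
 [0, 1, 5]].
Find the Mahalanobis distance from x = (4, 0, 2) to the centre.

Step 1 — centre the observation: (x - mu) = (-1, -2, -1).

Step 2 — invert Sigma (cofactor / det for 3×3, or solve directly):
  Sigma^{-1} = [[0.1522, 0.1087, -0.0217],
 [0.1087, 0.4348, -0.087],
 [-0.0217, -0.087, 0.2174]].

Step 3 — form the quadratic (x - mu)^T · Sigma^{-1} · (x - mu):
  Sigma^{-1} · (x - mu) = (-0.3478, -0.8913, -0.0217).
  (x - mu)^T · [Sigma^{-1} · (x - mu)] = (-1)·(-0.3478) + (-2)·(-0.8913) + (-1)·(-0.0217) = 2.1522.

Step 4 — take square root: d = √(2.1522) ≈ 1.467.

d(x, mu) = √(2.1522) ≈ 1.467


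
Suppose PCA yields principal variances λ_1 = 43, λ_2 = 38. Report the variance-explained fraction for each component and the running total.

Step 1 — total variance = trace(Sigma) = Σ λ_i = 43 + 38 = 81.

Step 2 — fraction explained by component i = λ_i / Σ λ:
  PC1: 43/81 = 0.5309
  PC2: 38/81 = 0.4691

Step 3 — cumulative fraction after k components = (λ_1 + ... + λ_k) / Σ λ:
  k = 1: 43/81 = 0.5309
  k = 2: (43 + 38)/81 = 81/81 = 1

Summary (fraction, with percent):

explained: PC1 0.5309 (53.09%), PC2 0.4691 (46.91%);  cumulative: 0.5309, 1


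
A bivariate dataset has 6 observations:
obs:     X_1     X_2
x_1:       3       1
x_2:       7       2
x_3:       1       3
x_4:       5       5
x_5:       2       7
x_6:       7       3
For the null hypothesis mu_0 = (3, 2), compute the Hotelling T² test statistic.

Step 1 — sample mean vector:
  mean(X_1) = (3 + 7 + 1 + 5 + 2 + 7) / 6 = 25/6 = 4.1667
  mean(X_2) = (1 + 2 + 3 + 5 + 7 + 3) / 6 = 21/6 = 3.5
  x̄ = (4.1667, 3.5),  deviation x̄ - mu_0 = (4.1667, 3.5) - (3, 2) = (1.1667, 1.5).

Step 2 — sample covariance matrix, S[i,j] = (1/(n-1)) · Σ_k (x_{k,i} - mean_i) · (x_{k,j} - mean_j), divisor n-1 = 5:
  S[X_1,X_1] = ((-1.1667)·(-1.1667) + (2.8333)·(2.8333) + (-3.1667)·(-3.1667) + (0.8333)·(0.8333) + (-2.1667)·(-2.1667) + (2.8333)·(2.8333)) / 5 = 32.8333/5 = 6.5667
  S[X_1,X_2] = ((-1.1667)·(-2.5) + (2.8333)·(-1.5) + (-3.1667)·(-0.5) + (0.8333)·(1.5) + (-2.1667)·(3.5) + (2.8333)·(-0.5)) / 5 = -7.5/5 = -1.5
  S[X_2,X_2] = ((-2.5)·(-2.5) + (-1.5)·(-1.5) + (-0.5)·(-0.5) + (1.5)·(1.5) + (3.5)·(3.5) + (-0.5)·(-0.5)) / 5 = 23.5/5 = 4.7
  S = [[6.5667, -1.5],
 [-1.5, 4.7]].

Step 3 — invert S. det(S) = 6.5667·4.7 - (-1.5)² = 28.6133.
  S^{-1} = (1/det) · [[d, -b], [-b, a]] = [[0.1643, 0.0524],
 [0.0524, 0.2295]].

Step 4 — quadratic form (x̄ - mu_0)^T · S^{-1} · (x̄ - mu_0):
  S^{-1} · (x̄ - mu_0) = (0.2703, 0.4054),
  (x̄ - mu_0)^T · [...] = (1.1667)·(0.2703) + (1.5)·(0.4054) = 0.9234.

Step 5 — scale by n: T² = 6 · 0.9234 = 5.5405.

T² ≈ 5.5405


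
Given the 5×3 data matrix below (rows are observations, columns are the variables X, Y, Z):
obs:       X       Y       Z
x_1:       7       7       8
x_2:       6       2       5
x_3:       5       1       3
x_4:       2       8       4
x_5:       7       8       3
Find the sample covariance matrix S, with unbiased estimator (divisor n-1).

Step 1 — column means:
  mean(X) = (7 + 6 + 5 + 2 + 7) / 5 = 27/5 = 5.4
  mean(Y) = (7 + 2 + 1 + 8 + 8) / 5 = 26/5 = 5.2
  mean(Z) = (8 + 5 + 3 + 4 + 3) / 5 = 23/5 = 4.6

Step 2 — sample covariance S[i,j] = (1/(n-1)) · Σ_k (x_{k,i} - mean_i) · (x_{k,j} - mean_j), with n-1 = 4.
  S[X,X] = ((1.6)·(1.6) + (0.6)·(0.6) + (-0.4)·(-0.4) + (-3.4)·(-3.4) + (1.6)·(1.6)) / 4 = 17.2/4 = 4.3
  S[X,Y] = ((1.6)·(1.8) + (0.6)·(-3.2) + (-0.4)·(-4.2) + (-3.4)·(2.8) + (1.6)·(2.8)) / 4 = -2.4/4 = -0.6
  S[X,Z] = ((1.6)·(3.4) + (0.6)·(0.4) + (-0.4)·(-1.6) + (-3.4)·(-0.6) + (1.6)·(-1.6)) / 4 = 5.8/4 = 1.45
  S[Y,Y] = ((1.8)·(1.8) + (-3.2)·(-3.2) + (-4.2)·(-4.2) + (2.8)·(2.8) + (2.8)·(2.8)) / 4 = 46.8/4 = 11.7
  S[Y,Z] = ((1.8)·(3.4) + (-3.2)·(0.4) + (-4.2)·(-1.6) + (2.8)·(-0.6) + (2.8)·(-1.6)) / 4 = 5.4/4 = 1.35
  S[Z,Z] = ((3.4)·(3.4) + (0.4)·(0.4) + (-1.6)·(-1.6) + (-0.6)·(-0.6) + (-1.6)·(-1.6)) / 4 = 17.2/4 = 4.3

S is symmetric (S[j,i] = S[i,j]). Assembling:

S = [[4.3, -0.6, 1.45],
 [-0.6, 11.7, 1.35],
 [1.45, 1.35, 4.3]]


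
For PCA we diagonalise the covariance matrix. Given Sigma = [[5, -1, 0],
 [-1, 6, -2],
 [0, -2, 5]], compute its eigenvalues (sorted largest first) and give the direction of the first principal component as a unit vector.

Step 1 — characteristic polynomial p(λ) = det(λI - Sigma) = λ³ - tr·λ² + c_1·λ - det, where tr = trace, c_1 = sum of the principal 2×2 minors, det = det(Sigma):
  tr = 5 + 6 + 5 = 16,
  c_1 = (5·6 - (-1)²) + (5·5 - (0)²) + (6·5 - (-2)²) = 29 + 25 + 26 = 80,
  det = 5·(6·5 - (-2)²) - (-1)·((-1)·5 - (-2)·(0)) + (0)·((-1)·(-2) - 6·(0)) = 5·(26) - (-1)·(-5) + (0)·(2) = 125.
  So p(λ) = λ³ - 16λ² + 80λ - 125.
Step 2 — look for an integer root (rational root theorem: any rational root is an integer divisor of 125). Testing λ = 5:
  p(5) = 125 - 400 + 400 - 125 = 0  ✓
  Dividing out (λ - 5): p(λ) = (λ - 5)(λ² - 11λ + 25).
Step 3 — remaining eigenvalues from the quadratic λ² - 11λ + 25 = 0:
  Δ = 11² - 4·25 = 121 - 100 = 21,  λ = (11 ± √21)/2 = (11 ± 4.5826)/2 ≈ 7.7913 or 3.2087.
  Sorted: λ_1 = 7.7913,  λ_2 = 5,  λ_3 = 3.2087  (check: sum = 16 = tr ✓).

Step 4 — unit eigenvector for λ_1 ≈ 7.7913: v spans the null space of (Sigma - λ_1 I), whose rows are
  r_1 = (-2.7913, -1, 0),  r_2 = (-1, -1.7913, -2),  r_3 = (0, -2, -2.7913).
  v is orthogonal to every row, so take v ∝ r_1 × r_2 = ((-1)·(-2) - (0)·(-1.7913), (0)·(-1) - (-2.7913)·(-2), (-2.7913)·(-1.7913) - (-1)·(-1)) ≈ (2, -5.5826, 4).
  Let u = (2, -5.5826, 4).
  ||u|| = √((2)² + (-5.5826)² + (4)²) = √(51.1652) ≈ 7.153,  v_1 = u/||u|| ≈ (0.2796, -0.7805, 0.5592) (||v_1|| = 1).

λ_1 = 7.7913,  λ_2 = 5,  λ_3 = 3.2087;  v_1 ≈ (0.2796, -0.7805, 0.5592)


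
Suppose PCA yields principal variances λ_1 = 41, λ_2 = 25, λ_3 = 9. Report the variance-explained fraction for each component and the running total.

Step 1 — total variance = trace(Sigma) = Σ λ_i = 41 + 25 + 9 = 75.

Step 2 — fraction explained by component i = λ_i / Σ λ:
  PC1: 41/75 = 0.5467
  PC2: 25/75 = 0.3333
  PC3: 9/75 = 0.12

Step 3 — cumulative fraction after k components = (λ_1 + ... + λ_k) / Σ λ:
  k = 1: 41/75 = 0.5467
  k = 2: (41 + 25)/75 = 66/75 = 0.88
  k = 3: (41 + 25 + 9)/75 = 75/75 = 1

Summary (fraction, with percent):

explained: PC1 0.5467 (54.67%), PC2 0.3333 (33.33%), PC3 0.12 (12%);  cumulative: 0.5467, 0.88, 1


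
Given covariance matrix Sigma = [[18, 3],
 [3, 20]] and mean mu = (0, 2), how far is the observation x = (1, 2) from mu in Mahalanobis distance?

Step 1 — centre the observation: (x - mu) = (1, 0).

Step 2 — invert Sigma. det(Sigma) = 18·20 - (3)² = 351.
  Sigma^{-1} = (1/det) · [[d, -b], [-b, a]] = [[0.057, -0.0085],
 [-0.0085, 0.0513]].

Step 3 — form the quadratic (x - mu)^T · Sigma^{-1} · (x - mu):
  Sigma^{-1} · (x - mu) = (0.057, -0.0085).
  (x - mu)^T · [Sigma^{-1} · (x - mu)] = (1)·(0.057) + (0)·(-0.0085) = 0.057.

Step 4 — take square root: d = √(0.057) ≈ 0.2387.

d(x, mu) = √(0.057) ≈ 0.2387


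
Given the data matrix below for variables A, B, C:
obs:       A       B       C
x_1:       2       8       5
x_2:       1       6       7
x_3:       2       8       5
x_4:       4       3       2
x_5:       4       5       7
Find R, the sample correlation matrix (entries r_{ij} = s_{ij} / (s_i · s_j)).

Step 1 — column means:
  mean(A) = (2 + 1 + 2 + 4 + 4) / 5 = 13/5 = 2.6
  mean(B) = (8 + 6 + 8 + 3 + 5) / 5 = 30/5 = 6
  mean(C) = (5 + 7 + 5 + 2 + 7) / 5 = 26/5 = 5.2

Step 2 — sample variances and covariances s[i,j] = (1/(n-1)) · Σ_k (x_{k,i} - mean_i) · (x_{k,j} - mean_j), with n-1 = 4:
  s[A,A] = ((-0.6)·(-0.6) + (-1.6)·(-1.6) + (-0.6)·(-0.6) + (1.4)·(1.4) + (1.4)·(1.4)) / 4 = 7.2/4 = 1.8
  s[A,B] = ((-0.6)·(2) + (-1.6)·(0) + (-0.6)·(2) + (1.4)·(-3) + (1.4)·(-1)) / 4 = -8/4 = -2
  s[A,C] = ((-0.6)·(-0.2) + (-1.6)·(1.8) + (-0.6)·(-0.2) + (1.4)·(-3.2) + (1.4)·(1.8)) / 4 = -4.6/4 = -1.15
  s[B,B] = ((2)·(2) + (0)·(0) + (2)·(2) + (-3)·(-3) + (-1)·(-1)) / 4 = 18/4 = 4.5
  s[B,C] = ((2)·(-0.2) + (0)·(1.8) + (2)·(-0.2) + (-3)·(-3.2) + (-1)·(1.8)) / 4 = 7/4 = 1.75
  s[C,C] = ((-0.2)·(-0.2) + (1.8)·(1.8) + (-0.2)·(-0.2) + (-3.2)·(-3.2) + (1.8)·(1.8)) / 4 = 16.8/4 = 4.2
  Sample standard deviations s_i = √(s[i,i]):
  s(A) = √(1.8) = 1.3416
  s(B) = √(4.5) = 2.1213
  s(C) = √(4.2) = 2.0494

Step 3 — r_{ij} = s_{ij} / (s_i · s_j):
  r[A,A] = 1 (diagonal).
  r[A,B] = -2 / (1.3416 · 2.1213) = -2 / 2.846 = -0.7027
  r[A,C] = -1.15 / (1.3416 · 2.0494) = -1.15 / 2.7495 = -0.4183
  r[B,B] = 1 (diagonal).
  r[B,C] = 1.75 / (2.1213 · 2.0494) = 1.75 / 4.3474 = 0.4025
  r[C,C] = 1 (diagonal).

R is symmetric with unit diagonal. Assembling:

R = [[1, -0.7027, -0.4183],
 [-0.7027, 1, 0.4025],
 [-0.4183, 0.4025, 1]]


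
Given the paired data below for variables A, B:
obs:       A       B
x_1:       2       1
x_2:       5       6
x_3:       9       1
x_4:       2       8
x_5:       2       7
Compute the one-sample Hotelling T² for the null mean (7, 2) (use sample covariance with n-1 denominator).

Step 1 — sample mean vector:
  mean(A) = (2 + 5 + 9 + 2 + 2) / 5 = 20/5 = 4
  mean(B) = (1 + 6 + 1 + 8 + 7) / 5 = 23/5 = 4.6
  x̄ = (4, 4.6),  deviation x̄ - mu_0 = (4, 4.6) - (7, 2) = (-3, 2.6).

Step 2 — sample covariance matrix, S[i,j] = (1/(n-1)) · Σ_k (x_{k,i} - mean_i) · (x_{k,j} - mean_j), divisor n-1 = 4:
  S[A,A] = ((-2)·(-2) + (1)·(1) + (5)·(5) + (-2)·(-2) + (-2)·(-2)) / 4 = 38/4 = 9.5
  S[A,B] = ((-2)·(-3.6) + (1)·(1.4) + (5)·(-3.6) + (-2)·(3.4) + (-2)·(2.4)) / 4 = -21/4 = -5.25
  S[B,B] = ((-3.6)·(-3.6) + (1.4)·(1.4) + (-3.6)·(-3.6) + (3.4)·(3.4) + (2.4)·(2.4)) / 4 = 45.2/4 = 11.3
  S = [[9.5, -5.25],
 [-5.25, 11.3]].

Step 3 — invert S. det(S) = 9.5·11.3 - (-5.25)² = 79.7875.
  S^{-1} = (1/det) · [[d, -b], [-b, a]] = [[0.1416, 0.0658],
 [0.0658, 0.1191]].

Step 4 — quadratic form (x̄ - mu_0)^T · S^{-1} · (x̄ - mu_0):
  S^{-1} · (x̄ - mu_0) = (-0.2538, 0.1122),
  (x̄ - mu_0)^T · [...] = (-3)·(-0.2538) + (2.6)·(0.1122) = 1.053.

Step 5 — scale by n: T² = 5 · 1.053 = 5.2652.

T² ≈ 5.2652


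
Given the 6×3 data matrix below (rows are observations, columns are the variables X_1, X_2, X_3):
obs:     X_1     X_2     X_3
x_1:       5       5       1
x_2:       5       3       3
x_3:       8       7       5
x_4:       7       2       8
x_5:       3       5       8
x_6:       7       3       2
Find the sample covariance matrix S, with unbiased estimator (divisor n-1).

Step 1 — column means:
  mean(X_1) = (5 + 5 + 8 + 7 + 3 + 7) / 6 = 35/6 = 5.8333
  mean(X_2) = (5 + 3 + 7 + 2 + 5 + 3) / 6 = 25/6 = 4.1667
  mean(X_3) = (1 + 3 + 5 + 8 + 8 + 2) / 6 = 27/6 = 4.5

Step 2 — sample covariance S[i,j] = (1/(n-1)) · Σ_k (x_{k,i} - mean_i) · (x_{k,j} - mean_j), with n-1 = 5.
  S[X_1,X_1] = ((-0.8333)·(-0.8333) + (-0.8333)·(-0.8333) + (2.1667)·(2.1667) + (1.1667)·(1.1667) + (-2.8333)·(-2.8333) + (1.1667)·(1.1667)) / 5 = 16.8333/5 = 3.3667
  S[X_1,X_2] = ((-0.8333)·(0.8333) + (-0.8333)·(-1.1667) + (2.1667)·(2.8333) + (1.1667)·(-2.1667) + (-2.8333)·(0.8333) + (1.1667)·(-1.1667)) / 5 = 0.1667/5 = 0.0333
  S[X_1,X_3] = ((-0.8333)·(-3.5) + (-0.8333)·(-1.5) + (2.1667)·(0.5) + (1.1667)·(3.5) + (-2.8333)·(3.5) + (1.1667)·(-2.5)) / 5 = -3.5/5 = -0.7
  S[X_2,X_2] = ((0.8333)·(0.8333) + (-1.1667)·(-1.1667) + (2.8333)·(2.8333) + (-2.1667)·(-2.1667) + (0.8333)·(0.8333) + (-1.1667)·(-1.1667)) / 5 = 16.8333/5 = 3.3667
  S[X_2,X_3] = ((0.8333)·(-3.5) + (-1.1667)·(-1.5) + (2.8333)·(0.5) + (-2.1667)·(3.5) + (0.8333)·(3.5) + (-1.1667)·(-2.5)) / 5 = -1.5/5 = -0.3
  S[X_3,X_3] = ((-3.5)·(-3.5) + (-1.5)·(-1.5) + (0.5)·(0.5) + (3.5)·(3.5) + (3.5)·(3.5) + (-2.5)·(-2.5)) / 5 = 45.5/5 = 9.1

S is symmetric (S[j,i] = S[i,j]). Assembling:

S = [[3.3667, 0.0333, -0.7],
 [0.0333, 3.3667, -0.3],
 [-0.7, -0.3, 9.1]]


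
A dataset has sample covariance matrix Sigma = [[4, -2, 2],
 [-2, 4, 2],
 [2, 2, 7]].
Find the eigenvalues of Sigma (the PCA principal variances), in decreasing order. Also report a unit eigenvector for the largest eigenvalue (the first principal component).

Step 1 — characteristic polynomial p(λ) = det(λI - Sigma) = λ³ - tr·λ² + c_1·λ - det, where tr = trace, c_1 = sum of the principal 2×2 minors, det = det(Sigma):
  tr = 4 + 4 + 7 = 15,
  c_1 = (4·4 - (-2)²) + (4·7 - (2)²) + (4·7 - (2)²) = 12 + 24 + 24 = 60,
  det = 4·(4·7 - (2)²) - (-2)·((-2)·7 - (2)·(2)) + (2)·((-2)·(2) - 4·(2)) = 4·(24) - (-2)·(-18) + (2)·(-12) = 36.
  So p(λ) = λ³ - 15λ² + 60λ - 36.
Step 2 — look for an integer root (rational root theorem: any rational root is an integer divisor of 36). Testing λ = 6:
  p(6) = 216 - 540 + 360 - 36 = 0  ✓
  Dividing out (λ - 6): p(λ) = (λ - 6)(λ² - 9λ + 6).
Step 3 — remaining eigenvalues from the quadratic λ² - 9λ + 6 = 0:
  Δ = 9² - 4·6 = 81 - 24 = 57,  λ = (9 ± √57)/2 = (9 ± 7.5498)/2 ≈ 8.2749 or 0.7251.
  Sorted: λ_1 = 8.2749,  λ_2 = 6,  λ_3 = 0.7251  (check: sum = 15 = tr ✓).

Step 4 — unit eigenvector for λ_1 ≈ 8.2749: v spans the null space of (Sigma - λ_1 I), whose rows are
  r_1 = (-4.2749, -2, 2),  r_2 = (-2, -4.2749, 2),  r_3 = (2, 2, -1.2749).
  v is orthogonal to every row, so take v ∝ r_1 × r_2 = ((-2)·(2) - (2)·(-4.2749), (2)·(-2) - (-4.2749)·(2), (-4.2749)·(-4.2749) - (-2)·(-2)) ≈ (4.5498, 4.5498, 14.2749).
  Let u = (4.5498, 4.5498, 14.2749).
  ||u|| = √((4.5498)² + (4.5498)² + (14.2749)²) = √(245.1752) ≈ 15.6581,  v_1 = u/||u|| ≈ (0.2906, 0.2906, 0.9117) (||v_1|| = 1).

λ_1 = 8.2749,  λ_2 = 6,  λ_3 = 0.7251;  v_1 ≈ (0.2906, 0.2906, 0.9117)


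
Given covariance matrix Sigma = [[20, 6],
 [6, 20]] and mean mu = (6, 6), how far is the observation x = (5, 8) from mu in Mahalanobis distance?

Step 1 — centre the observation: (x - mu) = (-1, 2).

Step 2 — invert Sigma. det(Sigma) = 20·20 - (6)² = 364.
  Sigma^{-1} = (1/det) · [[d, -b], [-b, a]] = [[0.0549, -0.0165],
 [-0.0165, 0.0549]].

Step 3 — form the quadratic (x - mu)^T · Sigma^{-1} · (x - mu):
  Sigma^{-1} · (x - mu) = (-0.0879, 0.1264).
  (x - mu)^T · [Sigma^{-1} · (x - mu)] = (-1)·(-0.0879) + (2)·(0.1264) = 0.3407.

Step 4 — take square root: d = √(0.3407) ≈ 0.5837.

d(x, mu) = √(0.3407) ≈ 0.5837


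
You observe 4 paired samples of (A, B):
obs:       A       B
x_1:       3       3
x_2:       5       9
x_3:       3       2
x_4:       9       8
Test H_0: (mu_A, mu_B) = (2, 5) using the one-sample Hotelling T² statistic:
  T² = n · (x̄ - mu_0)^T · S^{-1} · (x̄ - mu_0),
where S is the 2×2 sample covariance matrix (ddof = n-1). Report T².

Step 1 — sample mean vector:
  mean(A) = (3 + 5 + 3 + 9) / 4 = 20/4 = 5
  mean(B) = (3 + 9 + 2 + 8) / 4 = 22/4 = 5.5
  x̄ = (5, 5.5),  deviation x̄ - mu_0 = (5, 5.5) - (2, 5) = (3, 0.5).

Step 2 — sample covariance matrix, S[i,j] = (1/(n-1)) · Σ_k (x_{k,i} - mean_i) · (x_{k,j} - mean_j), divisor n-1 = 3:
  S[A,A] = ((-2)·(-2) + (0)·(0) + (-2)·(-2) + (4)·(4)) / 3 = 24/3 = 8
  S[A,B] = ((-2)·(-2.5) + (0)·(3.5) + (-2)·(-3.5) + (4)·(2.5)) / 3 = 22/3 = 7.3333
  S[B,B] = ((-2.5)·(-2.5) + (3.5)·(3.5) + (-3.5)·(-3.5) + (2.5)·(2.5)) / 3 = 37/3 = 12.3333
  S = [[8, 7.3333],
 [7.3333, 12.3333]].

Step 3 — invert S. det(S) = 8·12.3333 - (7.3333)² = 44.8889.
  S^{-1} = (1/det) · [[d, -b], [-b, a]] = [[0.2748, -0.1634],
 [-0.1634, 0.1782]].

Step 4 — quadratic form (x̄ - mu_0)^T · S^{-1} · (x̄ - mu_0):
  S^{-1} · (x̄ - mu_0) = (0.7426, -0.401),
  (x̄ - mu_0)^T · [...] = (3)·(0.7426) + (0.5)·(-0.401) = 2.0272.

Step 5 — scale by n: T² = 4 · 2.0272 = 8.1089.

T² ≈ 8.1089
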